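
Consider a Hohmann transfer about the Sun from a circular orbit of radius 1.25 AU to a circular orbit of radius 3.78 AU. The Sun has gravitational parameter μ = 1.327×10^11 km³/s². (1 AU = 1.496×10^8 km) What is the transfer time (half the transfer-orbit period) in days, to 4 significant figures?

t = 728.5 days

In km: r₁ = 1.25 × 1.496×10^8 = 1.870×10^8 km; r₂ = 3.78 × 1.496×10^8 = 5.65488×10^8 km.
The Hohmann ellipse has a_t = (r₁ + r₂)/2 = 3.76244×10^8 km.
By Kepler's third law the transfer-orbit period is T = 2π√(a_t³/μ), so t = T/2 = 6.294×10^7 s.
Converting: 6.294×10^7 s ÷ 86400 s/day = 728.5 days.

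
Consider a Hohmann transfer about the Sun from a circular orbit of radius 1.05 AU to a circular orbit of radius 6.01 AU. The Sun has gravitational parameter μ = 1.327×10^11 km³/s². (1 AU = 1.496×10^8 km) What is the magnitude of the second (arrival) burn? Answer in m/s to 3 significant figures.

Δv₂ = 5520 m/s

In km: r₁ = 1.05 × 1.496×10^8 = 1.5708×10^8 km; r₂ = 6.01 × 1.496×10^8 = 8.99096×10^8 km.
Semi-major axis of the transfer orbit: a_t = (1.5708×10^8 + 8.99096×10^8)/2 = 5.28088×10^8 km.
Circular speed at r = 8.99096×10^8 km: v_c = √(μ/r) = 12.149 km/s.
Transfer-orbit speed at the same r (vis-viva, a = a_t): v_t = √[μ(2/r − 1/a_t)] = 6.6258 km/s.
Δv₂ = |v_t − v_c| = |6.6258 − 12.149| = 5.523 km/s.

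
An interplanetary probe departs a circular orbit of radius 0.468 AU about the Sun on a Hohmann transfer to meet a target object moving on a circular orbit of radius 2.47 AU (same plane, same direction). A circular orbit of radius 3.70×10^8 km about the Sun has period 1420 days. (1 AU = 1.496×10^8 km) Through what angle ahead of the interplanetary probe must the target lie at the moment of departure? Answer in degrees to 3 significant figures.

From Kepler's third law T² = 4π²r³/μ at r = 3.70×10^8 km, T = 1420 days = 1420 × 86400 s = 1.22688×10^8 s: μ = 4π²r³/T² = 1.32850×10^11 km³/s².
In km: r₁ = 0.468 × 1.496×10^8 = 7.00128×10^7 km; r₂ = 2.47 × 1.496×10^8 = 3.69512×10^8 km.
The Hohmann ellipse has a_t = (r₁ + r₂)/2 = 2.197624×10^8 km.
The half-period of the transfer ellipse is t = π√(a_t³/μ) = 2.808×10^7 s.
The target's mean motion on its circular orbit is ω₂ = √(μ/r₂³) = 5.131×10^-8 rad/s.
Angle swept by the target during transfer: ω₂·t = 1.441 rad = 82.56°.
Arrival is 180° from departure on the ellipse, so φ = 180° − 82.56° = 97.4°.

φ = 97.4°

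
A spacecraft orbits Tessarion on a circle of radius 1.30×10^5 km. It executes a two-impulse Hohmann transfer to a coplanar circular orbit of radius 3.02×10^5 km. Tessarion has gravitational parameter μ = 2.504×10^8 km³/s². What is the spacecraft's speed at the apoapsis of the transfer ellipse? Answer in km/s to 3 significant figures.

Semi-major axis of the transfer orbit: a_t = (1.300×10^5 + 3.020×10^5)/2 = 2.160×10^5 km.
At apoapsis, r = 3.020×10^5 km.
Applying v² = μ(2/r − 1/a_t): v = 22.34 km/s.

v = 22.3 km/s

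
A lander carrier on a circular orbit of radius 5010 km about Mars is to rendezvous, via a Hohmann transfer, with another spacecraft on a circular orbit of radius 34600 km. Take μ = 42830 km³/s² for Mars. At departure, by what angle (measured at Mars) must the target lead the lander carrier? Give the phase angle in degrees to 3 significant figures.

φ = 102°

The Hohmann ellipse has a_t = (r₁ + r₂)/2 = 19805 km.
Transfer time t = π√(a_t³/μ) = 42310 s.
The target's mean motion on its circular orbit is ω₂ = √(μ/r₂³) = 3.2156×10^-5 rad/s.
Angle swept by the target during transfer: ω₂·t = 1.3605 rad = 77.95°.
The lander carrier traverses 180° on the transfer ellipse, so the target must lead by 180° − 77.95° = 102°.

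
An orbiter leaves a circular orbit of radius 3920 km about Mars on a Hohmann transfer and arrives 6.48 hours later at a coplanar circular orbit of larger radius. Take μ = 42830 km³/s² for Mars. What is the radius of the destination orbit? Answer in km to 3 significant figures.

r₂ = 22700 km

Transfer time t = 6.48 hours = 23328 s, and t = π√(a_t³/μ).
So a_t = (μ t²/π²)^(1/3) = (42830 × (23328)² / π²)^(1/3) = 13317 km.
Since a_t = (r₁ + r₂)/2, r₂ = 2a_t − r₁ = 2×13317 − 3920 = 22714 km.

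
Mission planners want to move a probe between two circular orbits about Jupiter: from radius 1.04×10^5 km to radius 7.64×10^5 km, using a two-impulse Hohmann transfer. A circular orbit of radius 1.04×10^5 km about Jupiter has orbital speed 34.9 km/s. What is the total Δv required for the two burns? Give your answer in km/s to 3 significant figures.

From the circular-orbit relation v² = μ/r at r = 1.04×10^5 km: μ = v²r = (34.9)² × 1.04×10^5 = 1.26673×10^8 km³/s².
The Hohmann ellipse has a_t = (r₁ + r₂)/2 = 4.340×10^5 km.
At r₁ the circular-orbit speed is v₁ = √(μ/r₁) = 34.900 km/s.
Transfer-orbit speed at r₁ (v² = μ(2/r − 1/a)): v_p = √[μ(2/r₁ − 1/a_t)] = 46.305 km/s.
First burn Δv₁ = |v_p − v₁| = 11.405 km/s.
At r₂, v₂ = √(μ/r₂) = 12.8764 km/s.
Transfer-orbit speed at r₂: v_a = √[μ(2/r₂ − 1/a_t)] = 6.30329 km/s.
Second burn Δv₂ = |v₂ − v_a| = 6.5731 km/s.
Δv = Δv₁ + Δv₂ = 11.405 + 6.5731 = 17.98 km/s.

Δv = 18.0 km/s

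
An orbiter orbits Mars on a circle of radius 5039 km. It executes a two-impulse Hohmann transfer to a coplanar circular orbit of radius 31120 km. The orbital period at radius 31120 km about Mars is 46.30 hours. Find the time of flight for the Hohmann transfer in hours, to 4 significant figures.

t = 10.25 hours

From Kepler's third law T² = 4π²r³/μ at r = 31120 km, T = 46.30 hours = 46.30 × 3600 s = 1.6668×10^5 s: μ = 4π²r³/T² = 42826.4 km³/s².
Transfer-ellipse semi-major axis a_t = (r₁ + r₂)/2 = (5039 + 31120)/2 = 18079.5 km.
Half the transfer-orbit period gives t = π√(a_t³/μ) = 36900 s.
Converting: 36900 s ÷ 3600 s/hour = 10.25 hours.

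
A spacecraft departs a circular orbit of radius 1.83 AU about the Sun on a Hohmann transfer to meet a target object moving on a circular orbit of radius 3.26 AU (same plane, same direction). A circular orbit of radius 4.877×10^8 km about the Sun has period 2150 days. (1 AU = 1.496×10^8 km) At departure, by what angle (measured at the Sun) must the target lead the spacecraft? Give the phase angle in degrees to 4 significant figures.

φ = 55.84°

From Kepler's third law T² = 4π²r³/μ at r = 4.877×10^8 km, T = 2150 days = 2150 × 86400 s = 1.8576×10^8 s: μ = 4π²r³/T² = 1.32713×10^11 km³/s².
In km: r₁ = 1.83 × 1.496×10^8 = 2.73768×10^8 km; r₂ = 3.26 × 1.496×10^8 = 4.87696×10^8 km.
Semi-major axis of the transfer orbit: a_t = (2.73768×10^8 + 4.87696×10^8)/2 = 3.80732×10^8 km.
The half-period of the transfer ellipse is t = π√(a_t³/μ) = 6.407×10^7 s.
The target's mean motion on its circular orbit is ω₂ = √(μ/r₂³) = 3.382×10^-8 rad/s.
Angle swept by the target during transfer: ω₂·t = 2.167 rad = 124.16°.
Arrival is 180° from departure on the ellipse, so φ = 180° − 124.16° = 55.84°.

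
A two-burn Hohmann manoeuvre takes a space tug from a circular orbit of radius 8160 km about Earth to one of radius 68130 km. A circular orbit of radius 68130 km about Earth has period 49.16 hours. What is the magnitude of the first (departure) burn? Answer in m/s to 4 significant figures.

From Kepler's third law T² = 4π²r³/μ at r = 68130 km, T = 49.16 hours = 49.16 × 3600 s = 1.76976×10^5 s: μ = 4π²r³/T² = 3.98608×10^5 km³/s².
Semi-major axis of the transfer orbit: a_t = (8160 + 68130)/2 = 38145 km.
Circular speed at r = 8160 km: v_c = √(μ/r) = 6.98921 km/s.
Transfer-orbit speed at the same r (vis-viva, a = a_t): v_t = √[μ(2/r − 1/a_t)] = 9.34068 km/s.
Δv₁ = |v_t − v_c| = |9.34068 − 6.98921| = 2.351 km/s.

Δv₁ = 2351 m/s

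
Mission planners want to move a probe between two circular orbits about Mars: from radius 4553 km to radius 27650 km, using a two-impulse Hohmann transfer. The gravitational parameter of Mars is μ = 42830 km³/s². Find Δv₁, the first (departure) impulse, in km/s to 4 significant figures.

The Hohmann ellipse has a_t = (r₁ + r₂)/2 = 16101.5 km.
On the circular orbit at r = 4553 km, v_c = √(μ/r) = 3.0671 km/s.
Transfer-orbit speed at the same r (vis-viva, a = a_t): v_t = √[μ(2/r − 1/a_t)] = 4.0192 km/s.
Δv₁ = |v_t − v_c| = |4.0192 − 3.0671| = 0.9521 km/s.

Δv₁ = 0.9521 km/s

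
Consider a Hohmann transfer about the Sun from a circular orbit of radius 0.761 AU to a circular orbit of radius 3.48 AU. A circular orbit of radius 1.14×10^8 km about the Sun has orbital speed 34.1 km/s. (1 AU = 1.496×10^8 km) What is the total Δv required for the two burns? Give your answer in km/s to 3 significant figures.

Δv = 16.0 km/s

From the circular-orbit relation v² = μ/r at r = 1.14×10^8 km: μ = v²r = (34.1)² × 1.14×10^8 = 1.32560×10^11 km³/s².
In km: r₁ = 0.761 × 1.496×10^8 = 1.138456×10^8 km; r₂ = 3.48 × 1.496×10^8 = 5.20608×10^8 km.
The Hohmann ellipse has a_t = (r₁ + r₂)/2 = 3.172268×10^8 km.
At r₁ the circular-orbit speed is v₁ = √(μ/r₁) = 34.123 km/s.
On the transfer ellipse at r₁, vis-viva equation gives v_p = √[μ(2/r₁ − 1/a_t)] = 43.714 km/s.
First burn Δv₁ = |v_p − v₁| = 9.591 km/s.
At r₂, v₂ = √(μ/r₂) = 15.957 km/s.
Transfer-orbit speed at r₂: v_a = √[μ(2/r₂ − 1/a_t)] = 9.5593 km/s.
Second burn Δv₂ = |v₂ − v_a| = 6.398 km/s.
Δv = Δv₁ + Δv₂ = 9.591 + 6.398 = 15.99 km/s.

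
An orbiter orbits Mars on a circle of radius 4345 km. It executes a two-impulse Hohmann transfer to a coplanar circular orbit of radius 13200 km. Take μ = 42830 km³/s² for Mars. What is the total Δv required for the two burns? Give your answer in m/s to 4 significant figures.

The Hohmann ellipse has a_t = (r₁ + r₂)/2 = 8772.5 km.
At r₁ the circular-orbit speed is v₁ = √(μ/r₁) = 3.13963 km/s.
Transfer-orbit speed at r₁ (vis-viva): v_p = √[μ(2/r₁ − 1/a_t)] = 3.85127 km/s.
First burn Δv₁ = |v_p − v₁| = 0.7116 km/s.
Circular speed at r₂: v₂ = √(μ/r₂) = 1.8013 km/s.
Transfer-orbit speed at r₂: v_a = √[μ(2/r₂ − 1/a_t)] = 1.2677 km/s.
Second burn Δv₂ = |v₂ − v_a| = 0.5336 km/s.
Total Δv = Δv₁ + Δv₂ = 1.245 km/s.

Δv = 1245 m/s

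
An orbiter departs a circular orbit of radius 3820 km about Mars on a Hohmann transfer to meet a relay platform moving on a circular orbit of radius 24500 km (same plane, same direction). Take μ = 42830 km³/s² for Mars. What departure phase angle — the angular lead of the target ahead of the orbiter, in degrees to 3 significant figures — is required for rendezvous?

Transfer-ellipse semi-major axis a_t = (r₁ + r₂)/2 = (3820 + 24500)/2 = 14160 km.
Transfer time t = π√(a_t³/μ) = 25578 s.
The target's mean motion on its circular orbit is ω₂ = √(μ/r₂³) = 5.3967×10^-5 rad/s.
Angle swept by the target during transfer: ω₂·t = 1.3804 rad = 79.09°.
The orbiter traverses 180° on the transfer ellipse, so the target must lead by 180° − 79.09° = 101°.

φ = 101°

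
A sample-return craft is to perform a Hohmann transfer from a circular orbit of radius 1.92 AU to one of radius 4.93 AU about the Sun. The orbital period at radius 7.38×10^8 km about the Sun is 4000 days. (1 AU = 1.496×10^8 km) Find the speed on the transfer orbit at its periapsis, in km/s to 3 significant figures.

v = 25.8 km/s

From Kepler's third law T² = 4π²r³/μ at r = 7.38×10^8 km, T = 4000 days = 4000 × 86400 s = 3.456×10^8 s: μ = 4π²r³/T² = 1.32856×10^11 km³/s².
In km: r₁ = 1.92 × 1.496×10^8 = 2.87232×10^8 km; r₂ = 4.93 × 1.496×10^8 = 7.37528×10^8 km.
Transfer-ellipse semi-major axis a_t = (r₁ + r₂)/2 = (2.87232×10^8 + 7.37528×10^8)/2 = 5.1238×10^8 km.
The periapsis of the transfer ellipse is at r = 2.87232×10^8 km.
From the vis-viva equation, v = √[μ(2/r − 1/a_t)] = 25.80 km/s.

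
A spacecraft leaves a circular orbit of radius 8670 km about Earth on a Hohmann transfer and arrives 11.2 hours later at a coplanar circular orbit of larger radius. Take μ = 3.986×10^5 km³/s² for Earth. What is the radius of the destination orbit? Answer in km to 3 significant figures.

r₂ = 72000 km

Transfer time t = 11.2 hours = 40320 s, and t = π√(a_t³/μ).
So a_t = (μ t²/π²)^(1/3) = (3.986×10^5 × (40320)² / π²)^(1/3) = 40342 km.
Since a_t = (r₁ + r₂)/2, r₂ = 2a_t − r₁ = 2×40342 − 8670 = 72014 km.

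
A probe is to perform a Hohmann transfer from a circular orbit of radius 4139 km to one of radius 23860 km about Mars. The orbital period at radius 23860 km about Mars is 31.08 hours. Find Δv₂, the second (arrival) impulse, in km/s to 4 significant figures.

Δv₂ = 0.6113 km/s

From Kepler's third law T² = 4π²r³/μ at r = 23860 km, T = 31.08 hours = 31.08 × 3600 s = 1.11888×10^5 s: μ = 4π²r³/T² = 42835.5 km³/s².
Transfer-ellipse semi-major axis a_t = (r₁ + r₂)/2 = (4139 + 23860)/2 = 13999.5 km.
On the circular orbit at r = 23860 km, v_c = √(μ/r) = 1.33988 km/s.
Vis-viva on the transfer ellipse at r = 23860 km gives v_t = √[μ(2/r − 1/a_t)] = 0.728548 km/s.
Δv₂ = |v_t − v_c| = |0.728548 − 1.33988| = 0.6113 km/s.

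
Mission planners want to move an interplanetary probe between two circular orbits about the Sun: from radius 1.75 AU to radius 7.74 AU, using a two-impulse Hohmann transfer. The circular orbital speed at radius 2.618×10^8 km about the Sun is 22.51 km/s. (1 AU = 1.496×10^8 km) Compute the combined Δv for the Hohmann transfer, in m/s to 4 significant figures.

Δv = 10440 m/s

From the circular-orbit relation v² = μ/r at r = 2.618×10^8 km: μ = v²r = (22.51)² × 2.618×10^8 = 1.32654×10^11 km³/s².
In km: r₁ = 1.75 × 1.496×10^8 = 2.618×10^8 km; r₂ = 7.74 × 1.496×10^8 = 1.157904×10^9 km.
The Hohmann ellipse has a_t = (r₁ + r₂)/2 = 7.09852×10^8 km.
At r₁ the circular-orbit speed is v₁ = √(μ/r₁) = 22.510 km/s.
On the transfer ellipse at r₁, vis-viva equation gives v_p = √[μ(2/r₁ − 1/a_t)] = 28.749 km/s.
First burn Δv₁ = |v_p − v₁| = 6.239 km/s.
Circular speed at r₂: v₂ = √(μ/r₂) = 10.703 km/s.
Transfer-orbit speed at r₂: v_a = √[μ(2/r₂ − 1/a_t)] = 6.5002 km/s.
Second burn Δv₂ = |v₂ − v_a| = 4.203 km/s.
Δv = Δv₁ + Δv₂ = 6.239 + 4.203 = 10.44 km/s.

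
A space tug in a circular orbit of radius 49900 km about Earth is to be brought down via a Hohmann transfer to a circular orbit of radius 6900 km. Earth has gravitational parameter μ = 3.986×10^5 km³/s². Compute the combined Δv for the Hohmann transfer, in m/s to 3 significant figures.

Semi-major axis of the transfer orbit: a_t = (49900 + 6900)/2 = 28400 km.
Circular speed at r₁: v₁ = √(μ/r₁) = √(3.986×10^5/49900) = 2.826 km/s.
Transfer-orbit speed at r₁ (vis-viva): v_a = √[μ(2/r₁ − 1/a_t)] = 1.393 km/s.
First burn Δv₁ = |v_a − v₁| = 1.433 km/s.
Circular speed at r₂: v₂ = √(μ/r₂) = 7.60053 km/s.
Transfer-orbit speed at r₂: v_p = √[μ(2/r₂ − 1/a_t)] = 10.0748 km/s.
Second burn Δv₂ = |v₂ − v_p| = 2.474 km/s.
Total Δv = Δv₁ + Δv₂ = 3.907 km/s.

Δv = 3910 m/s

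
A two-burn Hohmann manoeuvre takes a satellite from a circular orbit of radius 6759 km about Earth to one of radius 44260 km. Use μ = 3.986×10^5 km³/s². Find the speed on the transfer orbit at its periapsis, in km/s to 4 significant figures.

Transfer-ellipse semi-major axis a_t = (r₁ + r₂)/2 = (6759 + 44260)/2 = 25509.5 km.
The periapsis of the transfer ellipse is at r = 6759 km.
From the vis-viva equation, v = √[μ(2/r − 1/a_t)] = 10.12 km/s.

v = 10.12 km/s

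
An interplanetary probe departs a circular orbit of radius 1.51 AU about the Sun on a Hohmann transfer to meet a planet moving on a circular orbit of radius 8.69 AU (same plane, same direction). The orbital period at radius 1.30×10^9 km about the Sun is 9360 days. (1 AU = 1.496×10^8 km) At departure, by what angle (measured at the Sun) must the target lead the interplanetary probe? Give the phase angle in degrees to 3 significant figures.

From Kepler's third law T² = 4π²r³/μ at r = 1.30×10^9 km, T = 9360 days = 9360 × 86400 s = 8.08704×10^8 s: μ = 4π²r³/T² = 1.32620×10^11 km³/s².
In km: r₁ = 1.51 × 1.496×10^8 = 2.25896×10^8 km; r₂ = 8.69 × 1.496×10^8 = 1.300024×10^9 km.
Semi-major axis of the transfer orbit: a_t = (2.25896×10^8 + 1.300024×10^9)/2 = 7.6296×10^8 km.
Transfer time t = π√(a_t³/μ) = 1.81801×10^8 s.
Target angular speed ω₂ = √(μ/r₂³) = 7.76923×10^-9 rad/s.
Angle swept by the target during transfer: ω₂·t = 1.4125 rad = 80.93°.
Arrival is 180° from departure on the ellipse, so φ = 180° − 80.93° = 99.1°.

φ = 99.1°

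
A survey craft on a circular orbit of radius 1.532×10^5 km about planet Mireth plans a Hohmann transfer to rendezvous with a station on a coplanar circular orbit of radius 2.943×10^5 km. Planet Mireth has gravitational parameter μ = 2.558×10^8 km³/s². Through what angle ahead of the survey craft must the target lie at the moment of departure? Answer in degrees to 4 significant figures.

φ = 60.67°

Transfer-ellipse semi-major axis a_t = (r₁ + r₂)/2 = (1.532×10^5 + 2.943×10^5)/2 = 2.2375×10^5 km.
Transfer time t = π√(a_t³/μ) = 20789.51 s.
Target angular speed ω₂ = √(μ/r₂³) = 1.001763×10^-4 rad/s.
Angle swept by the target during transfer: ω₂·t = 2.08262 rad = 119.33°.
Arrival is 180° from departure on the ellipse, so φ = 180° − 119.33° = 60.67°.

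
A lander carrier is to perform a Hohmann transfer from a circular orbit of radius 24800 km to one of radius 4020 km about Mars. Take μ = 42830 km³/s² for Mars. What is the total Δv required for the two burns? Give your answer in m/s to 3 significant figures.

Δv = 1640 m/s

Semi-major axis of the transfer orbit: a_t = (24800 + 4020)/2 = 14410 km.
At r₁ the circular-orbit speed is v₁ = √(μ/r₁) = 1.31416 km/s.
On the transfer ellipse at r₁, vis-viva equation gives v_a = √[μ(2/r₁ − 1/a_t)] = 0.694111 km/s.
First burn Δv₁ = |v_a − v₁| = 0.6200 km/s.
Circular speed at r₂: v₂ = √(μ/r₂) = 3.264 km/s.
Transfer-orbit speed at r₂: v_p = √[μ(2/r₂ − 1/a_t)] = 4.282 km/s.
Second burn Δv₂ = |v₂ − v_p| = 1.018 km/s.
Δv = Δv₁ + Δv₂ = 0.6200 + 1.018 = 1.638 km/s.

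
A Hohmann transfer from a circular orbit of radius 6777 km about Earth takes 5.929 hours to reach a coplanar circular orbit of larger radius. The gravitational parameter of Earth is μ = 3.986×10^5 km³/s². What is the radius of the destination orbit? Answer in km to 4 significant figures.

r₂ = 46020 km

Transfer time t = 5.929 hours = 21344.4 s, and t = π√(a_t³/μ).
So a_t = (μ t²/π²)^(1/3) = (3.986×10^5 × (21344.4)² / π²)^(1/3) = 26400 km.
Since a_t = (r₁ + r₂)/2, r₂ = 2a_t − r₁ = 2×26400 − 6777 = 46023 km.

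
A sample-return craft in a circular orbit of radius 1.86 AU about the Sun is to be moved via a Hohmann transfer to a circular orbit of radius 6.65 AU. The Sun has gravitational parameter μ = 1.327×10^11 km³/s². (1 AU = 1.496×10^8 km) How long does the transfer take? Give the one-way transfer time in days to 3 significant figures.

t = 1600 days

In km: r₁ = 1.86 × 1.496×10^8 = 2.78256×10^8 km; r₂ = 6.65 × 1.496×10^8 = 9.9484×10^8 km.
Semi-major axis of the transfer orbit: a_t = (2.78256×10^8 + 9.9484×10^8)/2 = 6.36548×10^8 km.
By Kepler's third law the transfer-orbit period is T = 2π√(a_t³/μ), so t = T/2 = 1.385×10^8 s.
Converting: 1.385×10^8 s ÷ 86400 s/day = 1600 days.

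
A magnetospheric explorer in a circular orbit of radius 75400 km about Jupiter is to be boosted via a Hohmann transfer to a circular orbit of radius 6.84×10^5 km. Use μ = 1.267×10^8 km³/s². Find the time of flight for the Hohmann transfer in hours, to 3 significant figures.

t = 18.1 hours

The Hohmann ellipse has a_t = (r₁ + r₂)/2 = 3.797×10^5 km.
By Kepler's third law the transfer-orbit period is T = 2π√(a_t³/μ), so t = T/2 = 65300 s.
Converting: 65300 s ÷ 3600 s/hour = 18.1 hours.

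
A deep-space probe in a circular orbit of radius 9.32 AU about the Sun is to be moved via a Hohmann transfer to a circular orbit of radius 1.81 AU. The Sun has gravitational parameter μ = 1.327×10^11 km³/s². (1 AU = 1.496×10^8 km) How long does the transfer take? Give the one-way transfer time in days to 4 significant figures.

In km: r₁ = 9.32 × 1.496×10^8 = 1.394272×10^9 km; r₂ = 1.81 × 1.496×10^8 = 2.70776×10^8 km.
Transfer-ellipse semi-major axis a_t = (r₁ + r₂)/2 = (1.394272×10^9 + 2.70776×10^8)/2 = 8.32524×10^8 km.
By Kepler's third law the transfer-orbit period is T = 2π√(a_t³/μ), so t = T/2 = 2.072×10^8 s.
Converting: 2.072×10^8 s ÷ 86400 s/day = 2398 days.

t = 2398 days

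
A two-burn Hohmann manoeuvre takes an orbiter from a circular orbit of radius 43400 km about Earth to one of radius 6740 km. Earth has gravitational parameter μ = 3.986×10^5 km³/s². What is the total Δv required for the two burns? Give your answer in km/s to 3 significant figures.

The Hohmann ellipse has a_t = (r₁ + r₂)/2 = 25070 km.
At r₁ the circular-orbit speed is v₁ = √(μ/r₁) = 3.0306 km/s.
On the transfer ellipse at r₁, vis-viva gives v_a = √[μ(2/r₁ − 1/a_t)] = 1.5714 km/s.
First burn Δv₁ = |v_a − v₁| = 1.459 km/s.
Circular speed at r₂: v₂ = √(μ/r₂) = 7.6902 km/s.
Transfer-orbit speed at r₂: v_p = √[μ(2/r₂ − 1/a_t)] = 10.118 km/s.
Second burn Δv₂ = |v₂ − v_p| = 2.428 km/s.
Δv = Δv₁ + Δv₂ = 1.459 + 2.428 = 3.887 km/s.

Δv = 3.89 km/s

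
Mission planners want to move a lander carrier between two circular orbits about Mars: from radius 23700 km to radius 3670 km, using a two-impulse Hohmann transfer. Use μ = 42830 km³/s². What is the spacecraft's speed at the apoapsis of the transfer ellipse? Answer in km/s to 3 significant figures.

The Hohmann ellipse has a_t = (r₁ + r₂)/2 = 13685 km.
The apoapsis of the transfer ellipse is at r = 23700 km.
Vis-viva: v = √[μ(2/r − 1/a_t)] = √[42830 × (2/23700 − 1/13685)] = 0.6962 km/s.

v = 0.696 km/s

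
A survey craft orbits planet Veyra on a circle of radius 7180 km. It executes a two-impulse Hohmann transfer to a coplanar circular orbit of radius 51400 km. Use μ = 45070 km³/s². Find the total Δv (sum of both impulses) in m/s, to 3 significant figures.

The Hohmann ellipse has a_t = (r₁ + r₂)/2 = 29290 km.
Circular speed at r₁: v₁ = √(μ/r₁) = √(45070/7180) = 2.50543 km/s.
Transfer-orbit speed at r₁ (vis-viva equation): v_p = √[μ(2/r₁ − 1/a_t)] = 3.31897 km/s.
First burn Δv₁ = |v_p − v₁| = 0.8135 km/s.
Circular speed at r₂: v₂ = √(μ/r₂) = 0.9364 km/s.
Transfer-orbit speed at r₂: v_a = √[μ(2/r₂ − 1/a_t)] = 0.4636 km/s.
Second burn Δv₂ = |v₂ − v_a| = 0.4728 km/s.
Total Δv = Δv₁ + Δv₂ = 1.286 km/s.

Δv = 1290 m/s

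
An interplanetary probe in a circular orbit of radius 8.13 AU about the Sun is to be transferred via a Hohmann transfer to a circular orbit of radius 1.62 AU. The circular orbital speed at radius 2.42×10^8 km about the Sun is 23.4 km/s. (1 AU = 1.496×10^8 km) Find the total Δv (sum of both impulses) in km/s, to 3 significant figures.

From the circular-orbit relation v² = μ/r at r = 2.42×10^8 km: μ = v²r = (23.4)² × 2.42×10^8 = 1.32510×10^11 km³/s².
In km: r₁ = 8.13 × 1.496×10^8 = 1.216248×10^9 km; r₂ = 1.62 × 1.496×10^8 = 2.42352×10^8 km.
The Hohmann ellipse has a_t = (r₁ + r₂)/2 = 7.293×10^8 km.
At r₁ the circular-orbit speed is v₁ = √(μ/r₁) = 10.43788 km/s.
Transfer-orbit speed at r₁ (vis-viva equation): v_a = √[μ(2/r₁ − 1/a_t)] = 6.017037 km/s.
First burn Δv₁ = |v_a − v₁| = 4.4208 km/s.
Circular speed at r₂: v₂ = √(μ/r₂) = 23.3830 km/s.
Transfer-orbit speed at r₂: v_p = √[μ(2/r₂ − 1/a_t)] = 30.1966 km/s.
Second burn Δv₂ = |v₂ − v_p| = 6.8136 km/s.
Total Δv = Δv₁ + Δv₂ = 11.23 km/s.

Δv = 11.2 km/s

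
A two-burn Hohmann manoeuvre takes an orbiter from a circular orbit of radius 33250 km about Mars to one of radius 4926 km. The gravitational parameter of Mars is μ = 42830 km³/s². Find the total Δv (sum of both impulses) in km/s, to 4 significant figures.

Δv = 1.501 km/s

Transfer-ellipse semi-major axis a_t = (r₁ + r₂)/2 = (33250 + 4926)/2 = 19088 km.
At r₁ the circular-orbit speed is v₁ = √(μ/r₁) = 1.13495 km/s.
On the transfer ellipse at r₁, vis-viva equation gives v_a = √[μ(2/r₁ − 1/a_t)] = 0.576561 km/s.
First burn Δv₁ = |v_a − v₁| = 0.55839 km/s.
Circular speed at r₂: v₂ = √(μ/r₂) = 2.948674 km/s.
Transfer-orbit speed at r₂: v_p = √[μ(2/r₂ − 1/a_t)] = 3.891728 km/s.
Second burn Δv₂ = |v₂ − v_p| = 0.94305 km/s.
Total Δv = Δv₁ + Δv₂ = 1.501 km/s.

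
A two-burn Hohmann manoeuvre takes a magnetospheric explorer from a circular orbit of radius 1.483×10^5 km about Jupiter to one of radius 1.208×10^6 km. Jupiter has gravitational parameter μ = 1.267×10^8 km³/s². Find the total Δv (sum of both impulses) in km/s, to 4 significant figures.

Δv = 15.23 km/s

Transfer-ellipse semi-major axis a_t = (r₁ + r₂)/2 = (1.483×10^5 + 1.208×10^6)/2 = 6.7815×10^5 km.
At r₁ the circular-orbit speed is v₁ = √(μ/r₁) = 29.229 km/s.
Transfer-orbit speed at r₁ (vis-viva equation): v_p = √[μ(2/r₁ − 1/a_t)] = 39.011 km/s.
First burn Δv₁ = |v_p − v₁| = 9.782 km/s.
At r₂, v₂ = √(μ/r₂) = 10.241 km/s.
Transfer-orbit speed at r₂: v_a = √[μ(2/r₂ − 1/a_t)] = 4.7892 km/s.
Second burn Δv₂ = |v₂ − v_a| = 5.452 km/s.
Total Δv = Δv₁ + Δv₂ = 15.23 km/s.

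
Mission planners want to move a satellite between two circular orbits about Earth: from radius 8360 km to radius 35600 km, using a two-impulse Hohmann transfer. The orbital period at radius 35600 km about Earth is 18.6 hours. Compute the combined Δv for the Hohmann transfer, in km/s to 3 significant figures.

Δv = 3.16 km/s

From Kepler's third law T² = 4π²r³/μ at r = 35600 km, T = 18.6 hours = 18.6 × 3600 s = 66960 s: μ = 4π²r³/T² = 3.97264×10^5 km³/s².
The Hohmann ellipse has a_t = (r₁ + r₂)/2 = 21980 km.
At r₁ the circular-orbit speed is v₁ = √(μ/r₁) = 6.893 km/s.
On the transfer ellipse at r₁, vis-viva gives v_p = √[μ(2/r₁ − 1/a_t)] = 8.773 km/s.
First burn Δv₁ = |v_p − v₁| = 1.880 km/s.
Circular speed at r₂: v₂ = √(μ/r₂) = 3.3405 km/s.
Transfer-orbit speed at r₂: v_a = √[μ(2/r₂ − 1/a_t)] = 2.0602 km/s.
Second burn Δv₂ = |v₂ − v_a| = 1.280 km/s.
Δv = Δv₁ + Δv₂ = 1.880 + 1.280 = 3.160 km/s.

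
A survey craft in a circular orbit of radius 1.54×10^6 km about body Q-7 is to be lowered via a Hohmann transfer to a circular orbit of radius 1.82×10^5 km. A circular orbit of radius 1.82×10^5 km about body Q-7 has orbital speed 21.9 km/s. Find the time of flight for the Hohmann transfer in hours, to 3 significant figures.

From the circular-orbit relation v² = μ/r at r = 1.82×10^5 km: μ = v²r = (21.9)² × 1.82×10^5 = 8.72890×10^7 km³/s².
Transfer-ellipse semi-major axis a_t = (r₁ + r₂)/2 = (1.540×10^6 + 1.820×10^5)/2 = 8.610×10^5 km.
By Kepler's third law the transfer-orbit period is T = 2π√(a_t³/μ), so t = T/2 = 2.686×10^5 s.
Converting: 2.686×10^5 s ÷ 3600 s/hour = 74.6 hours.

t = 74.6 hours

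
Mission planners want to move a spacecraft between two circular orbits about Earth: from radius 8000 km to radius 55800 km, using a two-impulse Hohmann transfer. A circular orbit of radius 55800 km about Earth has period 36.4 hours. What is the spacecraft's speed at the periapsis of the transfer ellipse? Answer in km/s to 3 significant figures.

v = 9.35 km/s

From Kepler's third law T² = 4π²r³/μ at r = 55800 km, T = 36.4 hours = 36.4 × 3600 s = 1.3104×10^5 s: μ = 4π²r³/T² = 3.99443×10^5 km³/s².
The Hohmann ellipse has a_t = (r₁ + r₂)/2 = 31900 km.
The periapsis of the transfer ellipse is at r = 8000 km.
Vis-viva: v = √[μ(2/r − 1/a_t)] = √[3.99443×10^5 × (2/8000 − 1/31900)] = 9.346 km/s.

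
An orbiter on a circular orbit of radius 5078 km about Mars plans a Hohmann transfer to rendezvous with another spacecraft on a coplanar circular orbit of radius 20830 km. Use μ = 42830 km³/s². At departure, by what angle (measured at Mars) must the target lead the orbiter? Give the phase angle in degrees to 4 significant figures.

Transfer-ellipse semi-major axis a_t = (r₁ + r₂)/2 = (5078 + 20830)/2 = 12954 km.
The half-period of the transfer ellipse is t = π√(a_t³/μ) = 22381 s.
Target angular speed ω₂ = √(μ/r₂³) = 6.8840×10^-5 rad/s.
Angle swept by the target during transfer: ω₂·t = 1.5407 rad = 88.28°.
Arrival is 180° from departure on the ellipse, so φ = 180° − 88.28° = 91.72°.

φ = 91.72°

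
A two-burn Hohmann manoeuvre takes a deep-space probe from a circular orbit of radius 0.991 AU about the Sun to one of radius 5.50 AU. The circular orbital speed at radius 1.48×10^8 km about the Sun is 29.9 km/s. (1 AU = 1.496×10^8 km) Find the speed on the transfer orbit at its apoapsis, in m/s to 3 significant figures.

From the circular-orbit relation v² = μ/r at r = 1.48×10^8 km: μ = v²r = (29.9)² × 1.48×10^8 = 1.32313×10^11 km³/s².
In km: r₁ = 0.991 × 1.496×10^8 = 1.482536×10^8 km; r₂ = 5.50 × 1.496×10^8 = 8.228×10^8 km.
Transfer-ellipse semi-major axis a_t = (r₁ + r₂)/2 = (1.482536×10^8 + 8.228×10^8)/2 = 4.855268×10^8 km.
At apoapsis, r = 8.228×10^8 km.
Applying v² = μ(2/r − 1/a_t): v = 7.007 km/s.

v = 7010 m/s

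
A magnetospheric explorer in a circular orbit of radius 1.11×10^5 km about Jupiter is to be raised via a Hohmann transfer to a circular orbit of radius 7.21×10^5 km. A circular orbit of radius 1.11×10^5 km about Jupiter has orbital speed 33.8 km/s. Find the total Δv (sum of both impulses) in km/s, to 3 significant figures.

From the circular-orbit relation v² = μ/r at r = 1.11×10^5 km: μ = v²r = (33.8)² × 1.11×10^5 = 1.26811×10^8 km³/s².
Semi-major axis of the transfer orbit: a_t = (1.110×10^5 + 7.210×10^5)/2 = 4.160×10^5 km.
Circular speed at r₁: v₁ = √(μ/r₁) = √(1.26811×10^8/1.110×10^5) = 33.80 km/s.
Transfer-orbit speed at r₁ (vis-viva equation): v_p = √[μ(2/r₁ − 1/a_t)] = 44.50 km/s.
First burn Δv₁ = |v_p − v₁| = 10.70 km/s.
Circular speed at r₂: v₂ = √(μ/r₂) = 13.2620 km/s.
Transfer-orbit speed at r₂: v_a = √[μ(2/r₂ − 1/a_t)] = 6.85055 km/s.
Second burn Δv₂ = |v₂ − v_a| = 6.411 km/s.
Δv = Δv₁ + Δv₂ = 10.70 + 6.411 = 17.11 km/s.

Δv = 17.1 km/s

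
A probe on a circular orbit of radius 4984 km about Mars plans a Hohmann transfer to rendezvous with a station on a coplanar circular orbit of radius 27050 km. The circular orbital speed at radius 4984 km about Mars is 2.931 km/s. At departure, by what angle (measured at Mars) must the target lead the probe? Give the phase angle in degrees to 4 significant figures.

From the circular-orbit relation v² = μ/r at r = 4984 km: μ = v²r = (2.931)² × 4984 = 42816.4 km³/s².
Semi-major axis of the transfer orbit: a_t = (4984 + 27050)/2 = 16017 km.
Transfer time t = π√(a_t³/μ) = 30776.33 s.
The target's mean motion on its circular orbit is ω₂ = √(μ/r₂³) = 4.651081×10^-5 rad/s.
Angle swept by the target during transfer: ω₂·t = 1.431432 rad = 82.02°.
Arrival is 180° from departure on the ellipse, so φ = 180° − 82.02° = 97.98°.

φ = 97.98°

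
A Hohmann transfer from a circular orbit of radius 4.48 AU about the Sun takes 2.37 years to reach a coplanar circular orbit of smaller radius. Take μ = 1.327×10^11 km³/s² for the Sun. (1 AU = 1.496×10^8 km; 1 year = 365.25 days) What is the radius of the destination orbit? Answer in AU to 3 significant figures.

r₂ = 1.16 AU

In km: r₁ = 4.48 × 1.496×10^8 = 6.70208×10^8 km.
Transfer time t = 2.37 years × 365.25 × 86400 s = 7.4791512×10^7 s, and t = π√(a_t³/μ).
So a_t = (μ t²/π²)^(1/3) = (1.327×10^11 × (7.4791512×10^7)² / π²)^(1/3) = 4.2211×10^8 km.
Since a_t = (r₁ + r₂)/2, r₂ = 2a_t − r₁ = 2×4.2211×10^8 − 6.70208×10^8 = 1.74012×10^8 km.
In AU: r₂ = 1.74012×10^8 / 1.496×10^8 = 1.16 AU.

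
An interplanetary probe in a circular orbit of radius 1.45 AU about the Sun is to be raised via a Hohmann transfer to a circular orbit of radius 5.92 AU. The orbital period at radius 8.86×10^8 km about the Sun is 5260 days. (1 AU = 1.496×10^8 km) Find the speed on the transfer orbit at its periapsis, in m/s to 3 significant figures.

v = 31400 m/s

From Kepler's third law T² = 4π²r³/μ at r = 8.86×10^8 km, T = 5260 days = 5260 × 86400 s = 4.54464×10^8 s: μ = 4π²r³/T² = 1.32942×10^11 km³/s².
In km: r₁ = 1.45 × 1.496×10^8 = 2.1692×10^8 km; r₂ = 5.92 × 1.496×10^8 = 8.85632×10^8 km.
The Hohmann ellipse has a_t = (r₁ + r₂)/2 = 5.51276×10^8 km.
The periapsis of the transfer ellipse is at r = 2.1692×10^8 km.
Applying v² = μ(2/r − 1/a_t): v = 31.38 km/s.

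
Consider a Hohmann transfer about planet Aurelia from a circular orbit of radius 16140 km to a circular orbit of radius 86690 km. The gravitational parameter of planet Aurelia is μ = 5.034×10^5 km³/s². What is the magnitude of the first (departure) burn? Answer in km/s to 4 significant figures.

Δv₁ = 1.667 km/s

The Hohmann ellipse has a_t = (r₁ + r₂)/2 = 51415 km.
On the circular orbit at r = 16140 km, v_c = √(μ/r) = 5.585 km/s.
Transfer-orbit speed at the same r (vis-viva, a = a_t): v_t = √[μ(2/r − 1/a_t)] = 7.252 km/s.
Δv₁ = |v_t − v_c| = |7.252 − 5.585| = 1.667 km/s.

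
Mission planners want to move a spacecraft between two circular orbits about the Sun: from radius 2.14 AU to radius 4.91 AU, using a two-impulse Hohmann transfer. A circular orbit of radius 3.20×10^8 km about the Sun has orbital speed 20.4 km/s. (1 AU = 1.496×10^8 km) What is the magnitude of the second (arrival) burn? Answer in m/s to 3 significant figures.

Δv₂ = 2970 m/s

From the circular-orbit relation v² = μ/r at r = 3.20×10^8 km: μ = v²r = (20.4)² × 3.20×10^8 = 1.33171×10^11 km³/s².
In km: r₁ = 2.14 × 1.496×10^8 = 3.20144×10^8 km; r₂ = 4.91 × 1.496×10^8 = 7.34536×10^8 km.
The Hohmann ellipse has a_t = (r₁ + r₂)/2 = 5.2734×10^8 km.
Circular speed at r = 7.34536×10^8 km: v_c = √(μ/r) = 13.465 km/s.
Transfer-orbit speed at the same r (vis-viva, a = a_t): v_t = √[μ(2/r − 1/a_t)] = 10.491 km/s.
Δv₂ = |v_t − v_c| = |10.491 − 13.465| = 2.974 km/s.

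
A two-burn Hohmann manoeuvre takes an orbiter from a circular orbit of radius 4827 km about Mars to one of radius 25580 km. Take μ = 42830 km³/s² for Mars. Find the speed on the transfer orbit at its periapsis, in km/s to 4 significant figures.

The Hohmann ellipse has a_t = (r₁ + r₂)/2 = 15203.5 km.
At periapsis, r = 4827 km.
Applying v² = μ(2/r − 1/a_t): v = 3.864 km/s.

v = 3.864 km/s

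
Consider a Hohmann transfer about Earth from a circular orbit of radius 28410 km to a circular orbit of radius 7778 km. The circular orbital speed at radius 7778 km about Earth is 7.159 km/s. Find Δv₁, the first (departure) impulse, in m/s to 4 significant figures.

From the circular-orbit relation v² = μ/r at r = 7778 km: μ = v²r = (7.159)² × 7778 = 3.98632×10^5 km³/s².
Transfer-ellipse semi-major axis a_t = (r₁ + r₂)/2 = (28410 + 7778)/2 = 18094 km.
On the circular orbit at r = 28410 km, v_c = √(μ/r) = 3.746 km/s.
Vis-viva on the transfer ellipse at r = 28410 km gives v_t = √[μ(2/r − 1/a_t)] = 2.456 km/s.
Δv₁ = |v_t − v_c| = |2.456 − 3.746| = 1.290 km/s.

Δv₁ = 1290 m/s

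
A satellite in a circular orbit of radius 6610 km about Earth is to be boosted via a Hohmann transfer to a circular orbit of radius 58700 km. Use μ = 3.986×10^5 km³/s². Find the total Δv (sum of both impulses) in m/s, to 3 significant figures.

Δv = 4080 m/s

Transfer-ellipse semi-major axis a_t = (r₁ + r₂)/2 = (6610 + 58700)/2 = 32655 km.
At r₁ the circular-orbit speed is v₁ = √(μ/r₁) = 7.76547 km/s.
Transfer-orbit speed at r₁ (v² = μ(2/r − 1/a)): v_p = √[μ(2/r₁ − 1/a_t)] = 10.4115 km/s.
First burn Δv₁ = |v_p − v₁| = 2.646 km/s.
Circular speed at r₂: v₂ = √(μ/r₂) = 2.60585 km/s.
Transfer-orbit speed at r₂: v_a = √[μ(2/r₂ − 1/a_t)] = 1.17240 km/s.
Second burn Δv₂ = |v₂ − v_a| = 1.433 km/s.
Δv = Δv₁ + Δv₂ = 2.646 + 1.433 = 4.079 km/s.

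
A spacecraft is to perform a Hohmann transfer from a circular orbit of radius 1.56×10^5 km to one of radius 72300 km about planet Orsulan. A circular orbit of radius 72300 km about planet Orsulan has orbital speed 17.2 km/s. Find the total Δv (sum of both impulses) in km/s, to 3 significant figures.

From the circular-orbit relation v² = μ/r at r = 72300 km: μ = v²r = (17.2)² × 72300 = 2.13892×10^7 km³/s².
Transfer-ellipse semi-major axis a_t = (r₁ + r₂)/2 = (1.560×10^5 + 72300)/2 = 1.1415×10^5 km.
At r₁ the circular-orbit speed is v₁ = √(μ/r₁) = 11.7094 km/s.
Transfer-orbit speed at r₁ (v² = μ(2/r − 1/a)): v_a = √[μ(2/r₁ − 1/a_t)] = 9.31894 km/s.
First burn Δv₁ = |v_a − v₁| = 2.3905 km/s.
At r₂, v₂ = √(μ/r₂) = 17.2000 km/s.
Transfer-orbit speed at r₂: v_p = √[μ(2/r₂ − 1/a_t)] = 20.1073 km/s.
Second burn Δv₂ = |v₂ − v_p| = 2.9073 km/s.
Δv = Δv₁ + Δv₂ = 2.3905 + 2.9073 = 5.298 km/s.

Δv = 5.30 km/s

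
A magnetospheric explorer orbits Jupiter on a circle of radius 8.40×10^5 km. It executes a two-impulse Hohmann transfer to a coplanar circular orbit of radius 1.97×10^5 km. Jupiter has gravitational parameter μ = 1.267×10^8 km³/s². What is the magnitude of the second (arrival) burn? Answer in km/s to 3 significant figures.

Semi-major axis of the transfer orbit: a_t = (8.400×10^5 + 1.970×10^5)/2 = 5.185×10^5 km.
Circular speed at r = 1.970×10^5 km: v_c = √(μ/r) = 25.360 km/s.
Transfer-orbit speed at the same r (vis-viva, a = a_t): v_t = √[μ(2/r − 1/a_t)] = 32.279 km/s.
Δv₂ = |v_t − v_c| = |32.279 − 25.360| = 6.919 km/s.

Δv₂ = 6.92 km/s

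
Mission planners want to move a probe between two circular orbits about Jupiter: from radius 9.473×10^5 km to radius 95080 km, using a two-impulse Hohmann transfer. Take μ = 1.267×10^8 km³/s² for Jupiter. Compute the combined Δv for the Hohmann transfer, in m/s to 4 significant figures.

Δv = 19340 m/s

Transfer-ellipse semi-major axis a_t = (r₁ + r₂)/2 = (9.473×10^5 + 95080)/2 = 5.2119×10^5 km.
Circular speed at r₁: v₁ = √(μ/r₁) = √(1.267×10^8/9.473×10^5) = 11.565 km/s.
Transfer-orbit speed at r₁ (vis-viva): v_a = √[μ(2/r₁ − 1/a_t)] = 4.9396 km/s.
First burn Δv₁ = |v_a − v₁| = 6.6254 km/s.
Circular speed at r₂: v₂ = √(μ/r₂) = 36.50 km/s.
Transfer-orbit speed at r₂: v_p = √[μ(2/r₂ − 1/a_t)] = 49.21 km/s.
Second burn Δv₂ = |v₂ − v_p| = 12.710 km/s.
Total Δv = Δv₁ + Δv₂ = 19.34 km/s.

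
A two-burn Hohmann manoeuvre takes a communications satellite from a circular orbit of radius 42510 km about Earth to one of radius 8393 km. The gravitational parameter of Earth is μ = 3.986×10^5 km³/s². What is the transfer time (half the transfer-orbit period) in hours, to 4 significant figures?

t = 5.612 hours

The Hohmann ellipse has a_t = (r₁ + r₂)/2 = 25451.5 km.
Transfer time t = π√(a_t³/μ) = π√((25451.5)³ / 3.986×10^5) = 20204.6 s.
Converting: 20204.6 s ÷ 3600 s/hour = 5.612 hours.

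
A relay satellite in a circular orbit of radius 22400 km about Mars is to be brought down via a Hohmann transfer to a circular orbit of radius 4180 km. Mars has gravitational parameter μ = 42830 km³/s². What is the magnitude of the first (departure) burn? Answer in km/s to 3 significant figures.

The Hohmann ellipse has a_t = (r₁ + r₂)/2 = 13290 km.
Circular speed at r = 22400 km: v_c = √(μ/r) = 1.3828 km/s.
Vis-viva on the transfer ellipse at r = 22400 km gives v_t = √[μ(2/r − 1/a_t)] = 0.77549 km/s.
Δv₁ = |v_t − v_c| = |0.77549 − 1.3828| = 0.6073 km/s.

Δv₁ = 0.607 km/s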